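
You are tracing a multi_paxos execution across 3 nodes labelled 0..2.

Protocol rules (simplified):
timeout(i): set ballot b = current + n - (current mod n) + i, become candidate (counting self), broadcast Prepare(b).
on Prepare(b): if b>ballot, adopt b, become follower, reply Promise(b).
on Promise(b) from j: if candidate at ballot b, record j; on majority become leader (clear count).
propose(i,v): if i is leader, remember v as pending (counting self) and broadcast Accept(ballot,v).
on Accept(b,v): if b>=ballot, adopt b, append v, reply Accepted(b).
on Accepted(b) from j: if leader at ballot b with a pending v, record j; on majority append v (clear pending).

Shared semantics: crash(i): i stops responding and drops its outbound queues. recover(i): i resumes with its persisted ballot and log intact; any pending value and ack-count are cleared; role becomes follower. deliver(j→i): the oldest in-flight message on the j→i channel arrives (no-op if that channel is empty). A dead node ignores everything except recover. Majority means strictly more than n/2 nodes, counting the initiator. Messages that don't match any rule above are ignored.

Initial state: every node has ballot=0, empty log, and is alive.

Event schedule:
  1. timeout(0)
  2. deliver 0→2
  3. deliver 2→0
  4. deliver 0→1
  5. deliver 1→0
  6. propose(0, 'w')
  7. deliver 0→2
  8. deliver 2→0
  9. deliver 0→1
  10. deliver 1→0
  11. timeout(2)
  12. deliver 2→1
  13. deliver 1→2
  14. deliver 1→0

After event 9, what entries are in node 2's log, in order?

w

1. timeout(0):  <0:cand b3 ->
2. deliver 0→2:  <2:foll b3 ->
3. deliver 2→0:  <0:lead b3 ->
4. deliver 0→1:  <1:foll b3 ->
5. deliver 1→0:  nop
6. propose(0,'w'):  nop
7. deliver 0→2:  <2:foll b3 w>
8. deliver 2→0:  <0:lead b3 w>
9. deliver 0→1:  <1:foll b3 w>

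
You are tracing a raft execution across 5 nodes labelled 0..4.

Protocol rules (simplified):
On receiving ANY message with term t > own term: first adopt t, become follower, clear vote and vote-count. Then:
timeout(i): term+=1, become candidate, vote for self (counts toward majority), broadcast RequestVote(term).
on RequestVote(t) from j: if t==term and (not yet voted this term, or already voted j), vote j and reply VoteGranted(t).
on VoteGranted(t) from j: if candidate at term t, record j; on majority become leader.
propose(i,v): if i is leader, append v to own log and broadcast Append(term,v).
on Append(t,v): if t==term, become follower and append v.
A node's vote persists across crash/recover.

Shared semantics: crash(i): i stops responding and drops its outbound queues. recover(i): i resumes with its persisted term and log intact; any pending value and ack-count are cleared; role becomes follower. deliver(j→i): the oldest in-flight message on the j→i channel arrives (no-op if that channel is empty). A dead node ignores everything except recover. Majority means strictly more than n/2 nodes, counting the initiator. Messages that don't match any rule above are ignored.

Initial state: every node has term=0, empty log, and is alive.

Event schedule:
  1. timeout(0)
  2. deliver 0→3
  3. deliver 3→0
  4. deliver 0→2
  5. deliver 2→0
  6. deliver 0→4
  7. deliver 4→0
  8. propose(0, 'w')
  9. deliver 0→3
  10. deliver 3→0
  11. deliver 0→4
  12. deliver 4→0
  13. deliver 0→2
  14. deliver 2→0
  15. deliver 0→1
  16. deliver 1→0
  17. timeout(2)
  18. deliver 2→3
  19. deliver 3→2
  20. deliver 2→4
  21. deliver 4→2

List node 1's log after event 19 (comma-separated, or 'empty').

1. timeout(0):  <0:cand t1 ->
2. deliver 0→3:  <3:foll t1 ->
3. deliver 3→0:  nop
4. deliver 0→2:  <2:foll t1 ->
5. deliver 2→0:  <0:lead t1 ->
6. deliver 0→4:  <4:foll t1 ->
7. deliver 4→0:  nop
8. propose(0,'w'):  <0:lead t1 w>
9. deliver 0→3:  <3:foll t1 w>
10. deliver 3→0:  nop
11. deliver 0→4:  <4:foll t1 w>
12. deliver 4→0:  nop
13. deliver 0→2:  <2:foll t1 w>
14. deliver 2→0:  nop
15. deliver 0→1:  <1:foll t1 ->
16. deliver 1→0:  nop
17. timeout(2):  <2:cand t2 w>
18. deliver 2→3:  <3:foll t2 w>
19. deliver 3→2:  nop

empty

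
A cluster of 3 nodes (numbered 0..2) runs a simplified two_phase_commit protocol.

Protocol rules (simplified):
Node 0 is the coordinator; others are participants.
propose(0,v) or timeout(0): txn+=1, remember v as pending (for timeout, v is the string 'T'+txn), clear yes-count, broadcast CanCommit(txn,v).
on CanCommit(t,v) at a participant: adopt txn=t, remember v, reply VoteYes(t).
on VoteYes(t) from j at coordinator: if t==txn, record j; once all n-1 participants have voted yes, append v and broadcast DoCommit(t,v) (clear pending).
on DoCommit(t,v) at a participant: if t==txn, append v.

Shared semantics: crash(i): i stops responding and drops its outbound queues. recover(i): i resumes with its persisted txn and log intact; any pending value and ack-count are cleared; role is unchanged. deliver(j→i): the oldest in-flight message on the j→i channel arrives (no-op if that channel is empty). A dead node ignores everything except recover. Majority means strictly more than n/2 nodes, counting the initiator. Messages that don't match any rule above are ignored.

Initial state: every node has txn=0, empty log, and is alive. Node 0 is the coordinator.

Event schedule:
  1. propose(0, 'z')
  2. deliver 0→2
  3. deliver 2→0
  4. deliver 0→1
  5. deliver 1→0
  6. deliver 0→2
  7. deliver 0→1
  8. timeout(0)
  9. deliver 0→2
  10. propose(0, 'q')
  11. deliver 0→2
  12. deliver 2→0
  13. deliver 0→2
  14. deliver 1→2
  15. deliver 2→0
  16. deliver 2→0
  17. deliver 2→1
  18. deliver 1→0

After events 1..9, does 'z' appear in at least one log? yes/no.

yes

1. propose(0,'z'):  <0:coor t1 ->
2. deliver 0→2:  <2:part t1 ->
3. deliver 2→0:  nop
4. deliver 0→1:  <1:part t1 ->
5. deliver 1→0:  <0:coor t1 z>
6. deliver 0→2:  <2:part t1 z>
7. deliver 0→1:  <1:part t1 z>
8. timeout(0):  <0:coor t2 z>
9. deliver 0→2:  <2:part t2 z>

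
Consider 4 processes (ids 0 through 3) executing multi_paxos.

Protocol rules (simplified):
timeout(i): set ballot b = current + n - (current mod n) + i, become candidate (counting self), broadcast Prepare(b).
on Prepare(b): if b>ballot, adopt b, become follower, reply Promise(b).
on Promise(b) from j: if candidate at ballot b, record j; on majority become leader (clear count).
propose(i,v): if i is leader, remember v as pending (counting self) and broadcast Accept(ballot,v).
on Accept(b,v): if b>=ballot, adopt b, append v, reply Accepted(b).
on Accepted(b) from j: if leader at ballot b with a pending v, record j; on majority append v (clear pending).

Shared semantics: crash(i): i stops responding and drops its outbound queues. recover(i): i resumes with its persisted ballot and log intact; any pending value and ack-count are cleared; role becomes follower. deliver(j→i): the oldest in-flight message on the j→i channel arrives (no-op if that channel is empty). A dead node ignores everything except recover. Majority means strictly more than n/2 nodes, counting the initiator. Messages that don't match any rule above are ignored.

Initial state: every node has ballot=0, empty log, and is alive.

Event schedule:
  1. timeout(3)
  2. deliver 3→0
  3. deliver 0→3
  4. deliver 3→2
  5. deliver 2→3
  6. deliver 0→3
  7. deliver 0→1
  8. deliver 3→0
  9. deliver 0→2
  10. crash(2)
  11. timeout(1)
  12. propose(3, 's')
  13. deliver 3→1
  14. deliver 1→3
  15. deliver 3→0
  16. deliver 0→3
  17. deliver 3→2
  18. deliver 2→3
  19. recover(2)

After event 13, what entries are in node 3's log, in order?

empty

after 1 — timeout(3): n3:cand/b7/[-]
after 2 — deliver 3→0: n0:foll/b7/[-]
after 3 — deliver 0→3: ·
after 4 — deliver 3→2: n2:foll/b7/[-]
after 5 — deliver 2→3: n3:lead/b7/[-]
after 6 — deliver 0→3: ·
after 7 — deliver 0→1: ·
after 8 — deliver 3→0: ·
after 9 — deliver 0→2: ·
after 10 — crash(2): n2:✗foll/b7/[-]
after 11 — timeout(1): n1:cand/b5/[-]
after 12 — propose(3,'s'): ·
after 13 — deliver 3→1: n1:foll/b7/[-]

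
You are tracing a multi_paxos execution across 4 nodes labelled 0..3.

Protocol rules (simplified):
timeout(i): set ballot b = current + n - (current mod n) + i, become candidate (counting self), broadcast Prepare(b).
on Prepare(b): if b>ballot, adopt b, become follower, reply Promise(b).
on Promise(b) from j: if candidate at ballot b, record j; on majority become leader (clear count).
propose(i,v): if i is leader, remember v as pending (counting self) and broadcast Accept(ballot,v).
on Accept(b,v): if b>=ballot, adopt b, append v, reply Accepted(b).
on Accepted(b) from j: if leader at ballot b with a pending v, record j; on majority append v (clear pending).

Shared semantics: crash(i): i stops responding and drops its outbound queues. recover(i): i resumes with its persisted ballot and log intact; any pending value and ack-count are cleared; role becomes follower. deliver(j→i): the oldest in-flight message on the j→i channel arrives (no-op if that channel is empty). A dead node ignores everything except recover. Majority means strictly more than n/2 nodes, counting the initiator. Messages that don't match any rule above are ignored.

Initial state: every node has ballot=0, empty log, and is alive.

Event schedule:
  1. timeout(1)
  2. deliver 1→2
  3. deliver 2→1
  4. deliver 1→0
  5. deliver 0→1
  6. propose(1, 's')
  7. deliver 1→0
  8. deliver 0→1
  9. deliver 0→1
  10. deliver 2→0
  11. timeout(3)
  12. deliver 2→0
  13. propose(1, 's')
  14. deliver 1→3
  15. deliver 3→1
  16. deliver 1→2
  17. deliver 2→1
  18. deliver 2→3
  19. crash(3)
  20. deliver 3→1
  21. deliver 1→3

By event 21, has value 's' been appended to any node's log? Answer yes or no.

yes

[1] timeout(1) → N1(cand b5 [-])
[2] deliver 1→2 → N2(foll b5 [-])
[3] deliver 2→1 → ∅
[4] deliver 1→0 → N0(foll b5 [-])
[5] deliver 0→1 → N1(lead b5 [-])
[6] propose(1,'s') → ∅
[7] deliver 1→0 → N0(foll b5 [s])
[8] deliver 0→1 → ∅
[9] deliver 0→1 → ∅
[10] deliver 2→0 → ∅
[11] timeout(3) → N3(cand b7 [-])
[12] deliver 2→0 → ∅
[13] propose(1,'s') → ∅
[14] deliver 1→3 → ∅
[15] deliver 3→1 → N1(foll b7 [-])
[16] deliver 1→2 → N2(foll b5 [s])
[17] deliver 2→1 → ∅
[18] deliver 2→3 → ∅
[19] crash(3) → N3(✗cand b7 [-])
[20] deliver 3→1 → ∅
[21] deliver 1→3 → ∅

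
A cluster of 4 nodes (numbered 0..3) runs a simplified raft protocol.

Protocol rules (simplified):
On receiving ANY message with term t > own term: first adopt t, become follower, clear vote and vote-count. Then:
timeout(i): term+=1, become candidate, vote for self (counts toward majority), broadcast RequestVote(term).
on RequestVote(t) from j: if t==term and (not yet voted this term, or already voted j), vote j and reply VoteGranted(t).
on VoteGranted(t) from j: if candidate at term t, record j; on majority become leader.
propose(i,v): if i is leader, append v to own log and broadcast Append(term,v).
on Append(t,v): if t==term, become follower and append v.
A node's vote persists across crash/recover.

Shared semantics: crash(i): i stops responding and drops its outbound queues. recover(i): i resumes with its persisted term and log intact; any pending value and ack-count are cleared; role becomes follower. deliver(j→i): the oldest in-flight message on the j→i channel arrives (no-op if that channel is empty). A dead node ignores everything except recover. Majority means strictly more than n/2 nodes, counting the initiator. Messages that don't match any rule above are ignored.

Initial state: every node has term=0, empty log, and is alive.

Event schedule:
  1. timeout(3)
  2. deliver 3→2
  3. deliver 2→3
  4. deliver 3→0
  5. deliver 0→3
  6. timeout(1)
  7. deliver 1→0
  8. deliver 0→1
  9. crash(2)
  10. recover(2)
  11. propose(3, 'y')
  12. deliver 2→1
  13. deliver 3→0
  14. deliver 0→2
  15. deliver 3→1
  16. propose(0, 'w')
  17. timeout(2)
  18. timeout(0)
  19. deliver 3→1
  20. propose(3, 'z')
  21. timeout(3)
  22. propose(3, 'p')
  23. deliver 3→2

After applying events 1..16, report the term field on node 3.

e1 timeout(3): 3[cand,t=1,-]
e2 deliver 3→2: 2[foll,t=1,-]
e3 deliver 2→3: ·
e4 deliver 3→0: 0[foll,t=1,-]
e5 deliver 0→3: 3[lead,t=1,-]
e6 timeout(1): 1[cand,t=1,-]
e7 deliver 1→0: ·
e8 deliver 0→1: ·
e9 crash(2): 2[✗foll,t=1,-]
e10 recover(2): 2[foll,t=1,-]
e11 propose(3,'y'): 3[lead,t=1,y]
e12 deliver 2→1: ·
e13 deliver 3→0: 0[foll,t=1,y]
e14 deliver 0→2: ·
e15 deliver 3→1: ·
e16 propose(0,'w'): ·

1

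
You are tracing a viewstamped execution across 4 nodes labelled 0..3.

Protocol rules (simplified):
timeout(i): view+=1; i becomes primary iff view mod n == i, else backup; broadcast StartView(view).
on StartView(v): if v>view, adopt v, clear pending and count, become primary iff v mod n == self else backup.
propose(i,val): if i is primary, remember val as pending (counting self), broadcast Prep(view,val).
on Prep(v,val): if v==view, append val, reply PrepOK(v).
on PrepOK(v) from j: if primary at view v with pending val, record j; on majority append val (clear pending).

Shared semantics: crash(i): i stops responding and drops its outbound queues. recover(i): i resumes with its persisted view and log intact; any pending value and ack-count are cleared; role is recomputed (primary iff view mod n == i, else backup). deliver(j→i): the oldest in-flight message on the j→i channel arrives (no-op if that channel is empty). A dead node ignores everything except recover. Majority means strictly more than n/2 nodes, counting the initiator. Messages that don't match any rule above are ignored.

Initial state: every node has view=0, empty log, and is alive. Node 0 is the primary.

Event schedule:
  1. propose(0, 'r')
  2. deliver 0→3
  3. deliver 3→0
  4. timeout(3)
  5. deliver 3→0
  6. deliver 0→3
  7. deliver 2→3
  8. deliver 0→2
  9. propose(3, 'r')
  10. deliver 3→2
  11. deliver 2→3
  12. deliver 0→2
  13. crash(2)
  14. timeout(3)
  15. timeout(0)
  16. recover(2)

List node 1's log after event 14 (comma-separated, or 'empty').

empty

after 1 — propose(0,'r'): ·
after 2 — deliver 0→3: n3:back/v0/[r]
after 3 — deliver 3→0: ·
after 4 — timeout(3): n3:back/v1/[r]
after 5 — deliver 3→0: n0:back/v1/[-]
after 6 — deliver 0→3: ·
after 7 — deliver 2→3: ·
after 8 — deliver 0→2: n2:back/v0/[r]
after 9 — propose(3,'r'): ·
after 10 — deliver 3→2: n2:back/v1/[r]
after 11 — deliver 2→3: ·
after 12 — deliver 0→2: ·
after 13 — crash(2): n2:✗back/v1/[r]
after 14 — timeout(3): n3:back/v2/[r]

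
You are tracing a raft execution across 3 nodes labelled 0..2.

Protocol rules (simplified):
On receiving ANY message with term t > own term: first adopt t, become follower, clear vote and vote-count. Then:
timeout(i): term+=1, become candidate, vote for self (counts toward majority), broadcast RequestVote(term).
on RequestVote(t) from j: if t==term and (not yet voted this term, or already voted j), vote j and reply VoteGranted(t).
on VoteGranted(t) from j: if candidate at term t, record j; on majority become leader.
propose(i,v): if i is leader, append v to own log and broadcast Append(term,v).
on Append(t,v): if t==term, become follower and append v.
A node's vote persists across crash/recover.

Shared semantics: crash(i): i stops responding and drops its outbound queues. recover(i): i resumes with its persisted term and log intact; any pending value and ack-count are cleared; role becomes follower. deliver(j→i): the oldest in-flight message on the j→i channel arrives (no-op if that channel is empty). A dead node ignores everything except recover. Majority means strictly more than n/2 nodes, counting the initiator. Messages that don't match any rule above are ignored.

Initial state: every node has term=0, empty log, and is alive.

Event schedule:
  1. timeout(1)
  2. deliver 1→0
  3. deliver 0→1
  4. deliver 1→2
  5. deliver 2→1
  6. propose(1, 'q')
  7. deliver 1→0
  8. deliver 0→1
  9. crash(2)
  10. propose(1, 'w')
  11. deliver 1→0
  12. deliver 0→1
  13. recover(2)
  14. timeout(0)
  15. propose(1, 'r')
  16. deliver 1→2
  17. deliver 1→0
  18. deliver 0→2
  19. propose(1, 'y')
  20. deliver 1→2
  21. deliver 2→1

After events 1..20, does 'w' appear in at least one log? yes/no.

step 1 timeout(1): 1={cand,t=1,log=-}
step 2 deliver 1→0: 0={foll,t=1,log=-}
step 3 deliver 0→1: 1={lead,t=1,log=-}
step 4 deliver 1→2: 2={foll,t=1,log=-}
step 5 deliver 2→1: —
step 6 propose(1,'q'): 1={lead,t=1,log=q}
step 7 deliver 1→0: 0={foll,t=1,log=q}
step 8 deliver 0→1: —
step 9 crash(2): 2={✗foll,t=1,log=-}
step 10 propose(1,'w'): 1={lead,t=1,log=q,w}
step 11 deliver 1→0: 0={foll,t=1,log=q,w}
step 12 deliver 0→1: —
step 13 recover(2): 2={foll,t=1,log=-}
step 14 timeout(0): 0={cand,t=2,log=q,w}
step 15 propose(1,'r'): 1={lead,t=1,log=q,w,r}
step 16 deliver 1→2: 2={foll,t=1,log=q}
step 17 deliver 1→0: —
step 18 deliver 0→2: 2={foll,t=2,log=q}
step 19 propose(1,'y'): 1={lead,t=1,log=q,w,r,y}
step 20 deliver 1→2: —

yes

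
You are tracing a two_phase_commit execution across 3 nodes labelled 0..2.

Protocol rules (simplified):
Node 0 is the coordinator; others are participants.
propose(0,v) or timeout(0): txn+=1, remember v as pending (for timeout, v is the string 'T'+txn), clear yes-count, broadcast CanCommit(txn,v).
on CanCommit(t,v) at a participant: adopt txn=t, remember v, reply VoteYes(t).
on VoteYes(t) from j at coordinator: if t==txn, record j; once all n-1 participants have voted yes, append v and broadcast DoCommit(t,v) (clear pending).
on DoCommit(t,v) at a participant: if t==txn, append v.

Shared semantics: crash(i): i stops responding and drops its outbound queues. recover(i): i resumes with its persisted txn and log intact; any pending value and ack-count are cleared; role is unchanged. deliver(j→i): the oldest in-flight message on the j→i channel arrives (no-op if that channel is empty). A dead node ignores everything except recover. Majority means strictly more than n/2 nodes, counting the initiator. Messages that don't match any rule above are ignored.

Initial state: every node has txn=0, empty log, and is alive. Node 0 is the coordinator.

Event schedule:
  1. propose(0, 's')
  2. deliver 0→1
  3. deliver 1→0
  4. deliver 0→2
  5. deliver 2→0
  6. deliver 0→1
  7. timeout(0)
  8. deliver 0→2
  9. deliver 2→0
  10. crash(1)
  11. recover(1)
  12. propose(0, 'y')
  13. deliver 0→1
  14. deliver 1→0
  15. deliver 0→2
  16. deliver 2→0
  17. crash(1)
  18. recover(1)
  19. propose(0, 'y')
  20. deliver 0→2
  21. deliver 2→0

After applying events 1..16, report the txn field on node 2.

2

[1] propose(0,'s') → N0(coor t1 [-])
[2] deliver 0→1 → N1(part t1 [-])
[3] deliver 1→0 → ∅
[4] deliver 0→2 → N2(part t1 [-])
[5] deliver 2→0 → N0(coor t1 [s])
[6] deliver 0→1 → N1(part t1 [s])
[7] timeout(0) → N0(coor t2 [s])
[8] deliver 0→2 → N2(part t1 [s])
[9] deliver 2→0 → ∅
[10] crash(1) → N1(✗part t1 [s])
[11] recover(1) → N1(part t1 [s])
[12] propose(0,'y') → N0(coor t3 [s])
[13] deliver 0→1 → N1(part t2 [s])
[14] deliver 1→0 → ∅
[15] deliver 0→2 → N2(part t2 [s])
[16] deliver 2→0 → ∅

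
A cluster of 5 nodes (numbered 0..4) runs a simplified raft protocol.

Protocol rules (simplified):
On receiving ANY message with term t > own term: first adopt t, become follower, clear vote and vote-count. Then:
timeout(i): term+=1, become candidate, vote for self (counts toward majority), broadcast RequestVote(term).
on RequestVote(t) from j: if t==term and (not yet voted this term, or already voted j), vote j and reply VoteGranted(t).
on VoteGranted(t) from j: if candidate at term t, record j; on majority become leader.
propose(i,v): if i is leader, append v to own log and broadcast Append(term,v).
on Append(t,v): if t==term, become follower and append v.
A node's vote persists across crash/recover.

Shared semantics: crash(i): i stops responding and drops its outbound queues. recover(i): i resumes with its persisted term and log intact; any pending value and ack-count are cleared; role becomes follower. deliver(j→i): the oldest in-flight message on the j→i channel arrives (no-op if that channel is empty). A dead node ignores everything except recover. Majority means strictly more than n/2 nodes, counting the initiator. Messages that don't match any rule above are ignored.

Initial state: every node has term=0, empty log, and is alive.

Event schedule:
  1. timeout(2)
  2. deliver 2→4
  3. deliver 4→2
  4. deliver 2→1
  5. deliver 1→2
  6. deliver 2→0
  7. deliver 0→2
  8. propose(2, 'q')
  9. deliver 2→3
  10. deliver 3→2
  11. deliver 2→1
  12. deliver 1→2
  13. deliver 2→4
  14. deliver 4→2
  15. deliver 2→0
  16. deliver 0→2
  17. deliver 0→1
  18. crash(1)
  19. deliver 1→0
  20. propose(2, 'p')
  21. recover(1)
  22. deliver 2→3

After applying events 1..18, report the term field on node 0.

1. timeout(2):  <2:cand t1 ->
2. deliver 2→4:  <4:foll t1 ->
3. deliver 4→2:  nop
4. deliver 2→1:  <1:foll t1 ->
5. deliver 1→2:  <2:lead t1 ->
6. deliver 2→0:  <0:foll t1 ->
7. deliver 0→2:  nop
8. propose(2,'q'):  <2:lead t1 q>
9. deliver 2→3:  <3:foll t1 ->
10. deliver 3→2:  nop
11. deliver 2→1:  <1:foll t1 q>
12. deliver 1→2:  nop
13. deliver 2→4:  <4:foll t1 q>
14. deliver 4→2:  nop
15. deliver 2→0:  <0:foll t1 q>
16. deliver 0→2:  nop
17. deliver 0→1:  nop
18. crash(1):  <1:✗foll t1 q>

1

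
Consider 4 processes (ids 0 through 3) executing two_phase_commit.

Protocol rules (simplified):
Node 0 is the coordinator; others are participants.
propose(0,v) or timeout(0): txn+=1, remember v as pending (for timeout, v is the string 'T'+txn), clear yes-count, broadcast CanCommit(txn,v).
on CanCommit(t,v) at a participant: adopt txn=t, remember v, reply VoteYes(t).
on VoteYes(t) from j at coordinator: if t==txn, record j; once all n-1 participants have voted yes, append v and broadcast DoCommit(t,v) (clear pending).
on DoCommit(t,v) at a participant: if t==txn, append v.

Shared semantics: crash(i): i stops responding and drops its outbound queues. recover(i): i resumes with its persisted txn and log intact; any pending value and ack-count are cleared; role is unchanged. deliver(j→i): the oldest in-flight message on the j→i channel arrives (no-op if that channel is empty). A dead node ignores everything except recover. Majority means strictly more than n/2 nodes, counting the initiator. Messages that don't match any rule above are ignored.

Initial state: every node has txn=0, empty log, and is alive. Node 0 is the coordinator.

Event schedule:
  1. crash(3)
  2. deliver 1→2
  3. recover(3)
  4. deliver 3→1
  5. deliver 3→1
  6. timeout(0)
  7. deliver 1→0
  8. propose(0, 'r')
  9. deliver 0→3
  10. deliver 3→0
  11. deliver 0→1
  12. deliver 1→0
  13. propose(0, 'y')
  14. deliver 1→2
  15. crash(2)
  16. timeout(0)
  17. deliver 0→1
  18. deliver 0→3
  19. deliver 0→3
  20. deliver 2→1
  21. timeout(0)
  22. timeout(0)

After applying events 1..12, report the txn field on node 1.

[1] crash(3) → N3(✗part t0 [-])
[2] deliver 1→2 → ∅
[3] recover(3) → N3(part t0 [-])
[4] deliver 3→1 → ∅
[5] deliver 3→1 → ∅
[6] timeout(0) → N0(coor t1 [-])
[7] deliver 1→0 → ∅
[8] propose(0,'r') → N0(coor t2 [-])
[9] deliver 0→3 → N3(part t1 [-])
[10] deliver 3→0 → ∅
[11] deliver 0→1 → N1(part t1 [-])
[12] deliver 1→0 → ∅

1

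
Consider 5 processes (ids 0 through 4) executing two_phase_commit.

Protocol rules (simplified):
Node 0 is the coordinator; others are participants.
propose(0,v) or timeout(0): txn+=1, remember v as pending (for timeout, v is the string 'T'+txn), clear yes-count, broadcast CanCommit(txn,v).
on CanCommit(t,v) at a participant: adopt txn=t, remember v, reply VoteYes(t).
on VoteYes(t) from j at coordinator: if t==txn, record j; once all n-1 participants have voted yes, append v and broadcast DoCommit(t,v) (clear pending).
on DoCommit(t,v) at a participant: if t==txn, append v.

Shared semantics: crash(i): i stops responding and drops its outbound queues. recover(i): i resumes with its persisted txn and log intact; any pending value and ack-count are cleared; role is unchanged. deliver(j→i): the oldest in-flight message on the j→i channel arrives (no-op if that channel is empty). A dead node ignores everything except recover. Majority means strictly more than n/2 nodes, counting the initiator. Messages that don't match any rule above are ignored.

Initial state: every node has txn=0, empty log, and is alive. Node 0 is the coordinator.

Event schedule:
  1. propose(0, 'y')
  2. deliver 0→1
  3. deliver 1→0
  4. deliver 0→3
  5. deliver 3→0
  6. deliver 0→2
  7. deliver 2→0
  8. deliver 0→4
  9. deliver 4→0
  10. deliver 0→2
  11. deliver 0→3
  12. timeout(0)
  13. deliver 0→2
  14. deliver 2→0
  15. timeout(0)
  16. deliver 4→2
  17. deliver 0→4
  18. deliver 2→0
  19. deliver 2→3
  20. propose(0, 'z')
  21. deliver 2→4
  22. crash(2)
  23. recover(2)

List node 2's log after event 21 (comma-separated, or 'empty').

after 1 — propose(0,'y'): n0:coor/t1/[-]
after 2 — deliver 0→1: n1:part/t1/[-]
after 3 — deliver 1→0: ·
after 4 — deliver 0→3: n3:part/t1/[-]
after 5 — deliver 3→0: ·
after 6 — deliver 0→2: n2:part/t1/[-]
after 7 — deliver 2→0: ·
after 8 — deliver 0→4: n4:part/t1/[-]
after 9 — deliver 4→0: n0:coor/t1/[y]
after 10 — deliver 0→2: n2:part/t1/[y]
after 11 — deliver 0→3: n3:part/t1/[y]
after 12 — timeout(0): n0:coor/t2/[y]
after 13 — deliver 0→2: n2:part/t2/[y]
after 14 — deliver 2→0: ·
after 15 — timeout(0): n0:coor/t3/[y]
after 16 — deliver 4→2: ·
after 17 — deliver 0→4: n4:part/t1/[y]
after 18 — deliver 2→0: ·
after 19 — deliver 2→3: ·
after 20 — propose(0,'z'): n0:coor/t4/[y]
after 21 — deliver 2→4: ·

y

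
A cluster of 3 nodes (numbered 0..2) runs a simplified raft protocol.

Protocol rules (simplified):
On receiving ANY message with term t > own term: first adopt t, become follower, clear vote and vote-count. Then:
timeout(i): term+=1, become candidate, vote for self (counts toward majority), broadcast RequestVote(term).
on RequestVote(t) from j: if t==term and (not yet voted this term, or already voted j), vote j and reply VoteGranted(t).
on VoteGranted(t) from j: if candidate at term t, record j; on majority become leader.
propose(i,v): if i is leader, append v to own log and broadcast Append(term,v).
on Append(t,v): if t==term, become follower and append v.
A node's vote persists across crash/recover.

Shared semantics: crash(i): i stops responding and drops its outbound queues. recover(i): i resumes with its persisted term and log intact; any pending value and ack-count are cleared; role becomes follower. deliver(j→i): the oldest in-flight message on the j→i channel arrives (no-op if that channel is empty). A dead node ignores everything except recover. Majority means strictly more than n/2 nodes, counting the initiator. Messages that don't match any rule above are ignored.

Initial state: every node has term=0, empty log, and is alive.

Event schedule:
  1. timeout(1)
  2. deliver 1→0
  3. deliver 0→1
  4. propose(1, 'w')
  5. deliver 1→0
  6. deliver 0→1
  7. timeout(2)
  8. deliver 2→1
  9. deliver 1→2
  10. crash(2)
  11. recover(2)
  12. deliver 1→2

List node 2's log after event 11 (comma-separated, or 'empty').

empty

step 1 timeout(1): 1={cand,t=1,log=-}
step 2 deliver 1→0: 0={foll,t=1,log=-}
step 3 deliver 0→1: 1={lead,t=1,log=-}
step 4 propose(1,'w'): 1={lead,t=1,log=w}
step 5 deliver 1→0: 0={foll,t=1,log=w}
step 6 deliver 0→1: —
step 7 timeout(2): 2={cand,t=1,log=-}
step 8 deliver 2→1: —
step 9 deliver 1→2: —
step 10 crash(2): 2={✗cand,t=1,log=-}
step 11 recover(2): 2={foll,t=1,log=-}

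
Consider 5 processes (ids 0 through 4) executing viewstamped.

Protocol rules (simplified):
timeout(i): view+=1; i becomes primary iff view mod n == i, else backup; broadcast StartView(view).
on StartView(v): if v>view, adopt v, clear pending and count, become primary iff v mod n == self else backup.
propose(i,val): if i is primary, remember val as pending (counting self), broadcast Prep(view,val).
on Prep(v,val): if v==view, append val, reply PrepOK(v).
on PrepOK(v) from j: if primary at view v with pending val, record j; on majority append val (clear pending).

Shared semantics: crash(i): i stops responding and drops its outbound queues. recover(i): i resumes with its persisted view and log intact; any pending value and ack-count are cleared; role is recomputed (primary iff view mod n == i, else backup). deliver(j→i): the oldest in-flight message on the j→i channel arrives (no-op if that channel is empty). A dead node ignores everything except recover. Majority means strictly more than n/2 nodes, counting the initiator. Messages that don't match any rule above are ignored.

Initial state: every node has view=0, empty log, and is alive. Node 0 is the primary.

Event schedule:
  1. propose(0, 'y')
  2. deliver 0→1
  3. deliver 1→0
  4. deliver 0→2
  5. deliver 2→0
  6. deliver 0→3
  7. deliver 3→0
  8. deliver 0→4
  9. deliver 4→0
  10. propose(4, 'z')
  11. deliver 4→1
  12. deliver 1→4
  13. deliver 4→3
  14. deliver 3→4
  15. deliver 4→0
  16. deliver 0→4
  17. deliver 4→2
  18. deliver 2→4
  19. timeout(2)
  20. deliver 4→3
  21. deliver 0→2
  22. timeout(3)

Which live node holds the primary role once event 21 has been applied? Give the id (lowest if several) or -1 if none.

0

e1 propose(0,'y'): ·
e2 deliver 0→1: 1[back,v=0,y]
e3 deliver 1→0: ·
e4 deliver 0→2: 2[back,v=0,y]
e5 deliver 2→0: 0[prim,v=0,y]
e6 deliver 0→3: 3[back,v=0,y]
e7 deliver 3→0: ·
e8 deliver 0→4: 4[back,v=0,y]
e9 deliver 4→0: ·
e10 propose(4,'z'): ·
e11 deliver 4→1: ·
e12 deliver 1→4: ·
e13 deliver 4→3: ·
e14 deliver 3→4: ·
e15 deliver 4→0: ·
e16 deliver 0→4: ·
e17 deliver 4→2: ·
e18 deliver 2→4: ·
e19 timeout(2): 2[back,v=1,y]
e20 deliver 4→3: ·
e21 deliver 0→2: ·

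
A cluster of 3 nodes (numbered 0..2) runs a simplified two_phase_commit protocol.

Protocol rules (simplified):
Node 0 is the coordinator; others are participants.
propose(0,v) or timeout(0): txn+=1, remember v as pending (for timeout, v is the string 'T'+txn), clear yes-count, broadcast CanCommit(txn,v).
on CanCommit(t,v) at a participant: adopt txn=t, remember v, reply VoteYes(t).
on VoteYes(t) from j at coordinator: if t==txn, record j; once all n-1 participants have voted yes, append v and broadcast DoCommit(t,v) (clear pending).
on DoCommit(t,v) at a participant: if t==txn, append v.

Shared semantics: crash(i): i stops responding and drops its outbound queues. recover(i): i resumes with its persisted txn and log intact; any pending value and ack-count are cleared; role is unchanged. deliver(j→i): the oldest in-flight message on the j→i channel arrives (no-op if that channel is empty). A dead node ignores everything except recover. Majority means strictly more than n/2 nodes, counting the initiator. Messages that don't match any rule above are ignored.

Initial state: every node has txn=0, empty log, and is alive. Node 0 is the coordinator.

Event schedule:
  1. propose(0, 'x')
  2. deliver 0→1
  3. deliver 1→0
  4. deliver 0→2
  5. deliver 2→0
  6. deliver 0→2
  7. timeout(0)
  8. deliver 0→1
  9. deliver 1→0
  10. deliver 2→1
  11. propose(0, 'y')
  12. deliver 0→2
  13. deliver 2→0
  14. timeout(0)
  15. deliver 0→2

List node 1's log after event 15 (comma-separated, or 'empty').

x

1. propose(0,'x'):  <0:coor t1 ->
2. deliver 0→1:  <1:part t1 ->
3. deliver 1→0:  nop
4. deliver 0→2:  <2:part t1 ->
5. deliver 2→0:  <0:coor t1 x>
6. deliver 0→2:  <2:part t1 x>
7. timeout(0):  <0:coor t2 x>
8. deliver 0→1:  <1:part t1 x>
9. deliver 1→0:  nop
10. deliver 2→1:  nop
11. propose(0,'y'):  <0:coor t3 x>
12. deliver 0→2:  <2:part t2 x>
13. deliver 2→0:  nop
14. timeout(0):  <0:coor t4 x>
15. deliver 0→2:  <2:part t3 x>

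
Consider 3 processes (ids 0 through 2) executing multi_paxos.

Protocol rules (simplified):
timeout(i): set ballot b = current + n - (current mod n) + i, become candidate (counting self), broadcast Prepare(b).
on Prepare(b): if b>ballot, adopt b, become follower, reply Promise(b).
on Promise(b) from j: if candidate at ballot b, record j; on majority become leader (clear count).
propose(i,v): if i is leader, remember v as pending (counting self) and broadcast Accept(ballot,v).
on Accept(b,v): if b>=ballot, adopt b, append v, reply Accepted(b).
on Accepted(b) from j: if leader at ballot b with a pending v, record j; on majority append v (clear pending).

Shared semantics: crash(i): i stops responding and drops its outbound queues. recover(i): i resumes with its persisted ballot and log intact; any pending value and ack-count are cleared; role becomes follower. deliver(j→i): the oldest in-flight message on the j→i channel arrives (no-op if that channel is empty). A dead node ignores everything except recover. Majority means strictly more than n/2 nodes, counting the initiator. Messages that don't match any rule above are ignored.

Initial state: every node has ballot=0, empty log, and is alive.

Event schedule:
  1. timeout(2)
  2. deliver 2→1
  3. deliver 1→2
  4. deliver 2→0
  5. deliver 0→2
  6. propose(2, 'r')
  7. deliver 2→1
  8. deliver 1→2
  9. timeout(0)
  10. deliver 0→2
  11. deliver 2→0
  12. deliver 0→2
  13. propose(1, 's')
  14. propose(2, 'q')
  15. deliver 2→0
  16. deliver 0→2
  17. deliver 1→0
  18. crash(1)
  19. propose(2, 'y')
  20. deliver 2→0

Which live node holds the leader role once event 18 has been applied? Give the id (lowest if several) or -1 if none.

step 1 timeout(2): 2={cand,b=5,log=-}
step 2 deliver 2→1: 1={foll,b=5,log=-}
step 3 deliver 1→2: 2={lead,b=5,log=-}
step 4 deliver 2→0: 0={foll,b=5,log=-}
step 5 deliver 0→2: —
step 6 propose(2,'r'): —
step 7 deliver 2→1: 1={foll,b=5,log=r}
step 8 deliver 1→2: 2={lead,b=5,log=r}
step 9 timeout(0): 0={cand,b=6,log=-}
step 10 deliver 0→2: 2={foll,b=6,log=r}
step 11 deliver 2→0: —
step 12 deliver 0→2: —
step 13 propose(1,'s'): —
step 14 propose(2,'q'): —
step 15 deliver 2→0: 0={lead,b=6,log=-}
step 16 deliver 0→2: —
step 17 deliver 1→0: —
step 18 crash(1): 1={✗foll,b=5,log=r}

0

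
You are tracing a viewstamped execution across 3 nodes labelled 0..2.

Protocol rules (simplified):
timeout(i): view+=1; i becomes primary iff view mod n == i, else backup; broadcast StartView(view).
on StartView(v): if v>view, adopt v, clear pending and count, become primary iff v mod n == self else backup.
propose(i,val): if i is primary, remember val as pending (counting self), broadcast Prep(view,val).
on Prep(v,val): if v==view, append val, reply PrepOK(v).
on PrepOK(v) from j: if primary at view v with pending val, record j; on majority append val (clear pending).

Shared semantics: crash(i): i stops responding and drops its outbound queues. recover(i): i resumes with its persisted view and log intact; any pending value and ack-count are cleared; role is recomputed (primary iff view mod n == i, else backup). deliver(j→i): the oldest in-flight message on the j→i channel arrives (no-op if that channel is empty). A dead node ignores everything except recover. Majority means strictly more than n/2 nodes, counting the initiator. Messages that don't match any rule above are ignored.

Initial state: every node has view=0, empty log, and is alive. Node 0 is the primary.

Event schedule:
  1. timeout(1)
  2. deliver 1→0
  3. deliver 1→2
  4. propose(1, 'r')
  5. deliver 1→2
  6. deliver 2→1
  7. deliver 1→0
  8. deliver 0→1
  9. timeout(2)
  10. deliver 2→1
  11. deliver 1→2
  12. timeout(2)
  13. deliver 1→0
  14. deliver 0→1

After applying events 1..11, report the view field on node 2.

2

e1 timeout(1): 1[prim,v=1,-]
e2 deliver 1→0: 0[back,v=1,-]
e3 deliver 1→2: 2[back,v=1,-]
e4 propose(1,'r'): ·
e5 deliver 1→2: 2[back,v=1,r]
e6 deliver 2→1: 1[prim,v=1,r]
e7 deliver 1→0: 0[back,v=1,r]
e8 deliver 0→1: ·
e9 timeout(2): 2[prim,v=2,r]
e10 deliver 2→1: 1[back,v=2,r]
e11 deliver 1→2: ·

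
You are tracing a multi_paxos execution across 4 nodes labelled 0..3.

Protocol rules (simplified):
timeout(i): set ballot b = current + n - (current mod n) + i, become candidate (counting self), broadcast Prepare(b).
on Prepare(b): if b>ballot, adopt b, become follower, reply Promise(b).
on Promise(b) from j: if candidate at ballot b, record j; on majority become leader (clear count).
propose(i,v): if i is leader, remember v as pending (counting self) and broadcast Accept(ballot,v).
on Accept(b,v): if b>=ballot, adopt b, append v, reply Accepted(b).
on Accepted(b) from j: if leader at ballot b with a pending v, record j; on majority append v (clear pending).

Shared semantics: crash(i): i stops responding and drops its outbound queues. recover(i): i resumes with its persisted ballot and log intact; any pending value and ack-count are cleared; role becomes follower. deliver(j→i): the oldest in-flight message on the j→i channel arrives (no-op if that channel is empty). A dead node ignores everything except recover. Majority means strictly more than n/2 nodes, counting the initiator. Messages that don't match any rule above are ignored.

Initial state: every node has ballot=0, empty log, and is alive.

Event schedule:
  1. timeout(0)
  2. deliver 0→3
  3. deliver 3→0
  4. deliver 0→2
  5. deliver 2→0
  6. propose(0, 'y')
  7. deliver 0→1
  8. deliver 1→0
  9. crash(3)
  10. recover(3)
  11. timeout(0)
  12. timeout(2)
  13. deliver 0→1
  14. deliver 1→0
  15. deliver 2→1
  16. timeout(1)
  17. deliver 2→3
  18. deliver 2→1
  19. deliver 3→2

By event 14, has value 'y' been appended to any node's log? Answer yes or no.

yes

step 1 timeout(0): 0={cand,b=4,log=-}
step 2 deliver 0→3: 3={foll,b=4,log=-}
step 3 deliver 3→0: —
step 4 deliver 0→2: 2={foll,b=4,log=-}
step 5 deliver 2→0: 0={lead,b=4,log=-}
step 6 propose(0,'y'): —
step 7 deliver 0→1: 1={foll,b=4,log=-}
step 8 deliver 1→0: —
step 9 crash(3): 3={✗foll,b=4,log=-}
step 10 recover(3): 3={foll,b=4,log=-}
step 11 timeout(0): 0={cand,b=8,log=-}
step 12 timeout(2): 2={cand,b=10,log=-}
step 13 deliver 0→1: 1={foll,b=4,log=y}
step 14 deliver 1→0: —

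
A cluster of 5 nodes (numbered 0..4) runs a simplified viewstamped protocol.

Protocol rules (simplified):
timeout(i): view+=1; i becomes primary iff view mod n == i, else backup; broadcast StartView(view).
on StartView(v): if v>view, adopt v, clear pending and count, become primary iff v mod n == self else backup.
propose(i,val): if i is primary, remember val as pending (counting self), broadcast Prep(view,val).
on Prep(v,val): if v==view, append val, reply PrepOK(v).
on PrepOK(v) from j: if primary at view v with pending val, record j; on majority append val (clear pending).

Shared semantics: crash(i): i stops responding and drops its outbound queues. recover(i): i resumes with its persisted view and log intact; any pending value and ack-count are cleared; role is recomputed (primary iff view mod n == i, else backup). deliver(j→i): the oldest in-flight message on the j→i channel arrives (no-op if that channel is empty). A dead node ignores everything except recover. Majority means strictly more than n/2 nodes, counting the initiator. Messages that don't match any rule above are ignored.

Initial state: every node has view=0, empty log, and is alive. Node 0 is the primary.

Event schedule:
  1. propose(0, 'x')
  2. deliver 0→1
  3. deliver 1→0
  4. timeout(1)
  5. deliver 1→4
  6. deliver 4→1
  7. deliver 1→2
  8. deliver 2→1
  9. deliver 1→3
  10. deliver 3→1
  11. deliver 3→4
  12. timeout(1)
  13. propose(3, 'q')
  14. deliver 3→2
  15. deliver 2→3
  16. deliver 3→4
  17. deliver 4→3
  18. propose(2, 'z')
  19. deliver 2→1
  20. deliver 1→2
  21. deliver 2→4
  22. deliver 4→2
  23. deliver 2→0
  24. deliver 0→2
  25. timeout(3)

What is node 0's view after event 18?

1. propose(0,'x'):  nop
2. deliver 0→1:  <1:back v0 x>
3. deliver 1→0:  nop
4. timeout(1):  <1:prim v1 x>
5. deliver 1→4:  <4:back v1 ->
6. deliver 4→1:  nop
7. deliver 1→2:  <2:back v1 ->
8. deliver 2→1:  nop
9. deliver 1→3:  <3:back v1 ->
10. deliver 3→1:  nop
11. deliver 3→4:  nop
12. timeout(1):  <1:back v2 x>
13. propose(3,'q'):  nop
14. deliver 3→2:  nop
15. deliver 2→3:  nop
16. deliver 3→4:  nop
17. deliver 4→3:  nop
18. propose(2,'z'):  nop

0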